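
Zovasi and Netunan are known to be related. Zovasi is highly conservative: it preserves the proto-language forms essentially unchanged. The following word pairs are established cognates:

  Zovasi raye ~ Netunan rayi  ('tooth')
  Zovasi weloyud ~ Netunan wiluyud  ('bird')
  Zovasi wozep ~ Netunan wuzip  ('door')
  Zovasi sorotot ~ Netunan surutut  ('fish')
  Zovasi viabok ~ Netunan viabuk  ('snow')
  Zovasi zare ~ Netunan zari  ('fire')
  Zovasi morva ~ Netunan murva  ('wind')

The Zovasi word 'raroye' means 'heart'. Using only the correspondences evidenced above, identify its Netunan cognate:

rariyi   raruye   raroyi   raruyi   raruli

raruyi

weloyud ~ wiluyud, wozep ~ wuzip — Zovasi o corresponds to Netunan u after a consonant, before a consonant other than r, m, n, p, b, f, v.
raye ~ rayi, zare ~ zari — Zovasi e corresponds to Netunan i word-finally.
Applying these to Zovasi 'raroye':
  raroye → raruye   (o→u after a consonant, before a consonant other than r, m, n, p, b, f, v)
  raruye → raruyi   (e→i word-finally)
So the Netunan cognate is 'raruyi'.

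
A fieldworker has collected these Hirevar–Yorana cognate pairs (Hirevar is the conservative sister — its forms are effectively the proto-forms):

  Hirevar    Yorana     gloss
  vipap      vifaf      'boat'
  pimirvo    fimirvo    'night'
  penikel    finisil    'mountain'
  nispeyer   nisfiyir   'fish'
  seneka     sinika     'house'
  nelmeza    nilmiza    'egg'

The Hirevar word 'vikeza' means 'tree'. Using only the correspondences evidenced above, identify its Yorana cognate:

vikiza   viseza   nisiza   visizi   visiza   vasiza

visiza

penikel ~ finisil — Hirevar k corresponds to Yorana s between vowels (before a front vowel).
penikel ~ finisil, nispeyer ~ nisfiyir — Hirevar e corresponds to Yorana i after a consonant, before a consonant other than r, m, n, p, b, f, v.
Applying these to Hirevar 'vikeza':
  vikeza → viseza   (k→s between vowels (before a front vowel))
  viseza → visiza   (e→i after a consonant, before a consonant other than r, m, n, p, b, f, v)
So the Yorana cognate is 'visiza'.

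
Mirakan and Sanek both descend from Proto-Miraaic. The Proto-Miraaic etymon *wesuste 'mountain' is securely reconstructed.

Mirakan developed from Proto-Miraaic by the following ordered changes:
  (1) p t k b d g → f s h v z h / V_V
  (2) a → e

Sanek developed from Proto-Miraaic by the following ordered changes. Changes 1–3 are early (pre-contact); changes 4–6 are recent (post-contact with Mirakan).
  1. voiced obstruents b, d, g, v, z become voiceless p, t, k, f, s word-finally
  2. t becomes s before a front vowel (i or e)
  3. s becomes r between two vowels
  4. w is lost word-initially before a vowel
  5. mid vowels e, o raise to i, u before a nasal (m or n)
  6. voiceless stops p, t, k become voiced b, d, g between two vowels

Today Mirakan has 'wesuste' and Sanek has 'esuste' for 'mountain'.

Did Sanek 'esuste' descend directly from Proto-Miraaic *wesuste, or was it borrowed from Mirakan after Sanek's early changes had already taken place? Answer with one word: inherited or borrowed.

If inherited, *wesuste would pass through all of Sanek's changes:
Sanek: *wesuste
  wesuste (rule 1 does not apply)
  wesuste → wesusse   [palatalisation]
  wesusse → werusse   [rhotacism]
  werusse → erusse   [glide loss]
  erusse (rule 5 does not apply)
  erusse (rule 6 does not apply)
  giving Sanek erusse.
If borrowed from Mirakan 'wesuste' after the early changes, it would undergo only the recent ones:
  rule 4 (glide loss): wesuste → esuste
  rule 5 (pre-nasal raising): no change (esuste)
  rule 6 (intervocalic voicing): no change (esuste)
  ⇒ as a loan: esuste
Sanek 'esuste' matches the loan outcome 'esuste', not the inherited 'erusse' — it skipped the early Sanek changes, so it was borrowed from Mirakan.

borrowed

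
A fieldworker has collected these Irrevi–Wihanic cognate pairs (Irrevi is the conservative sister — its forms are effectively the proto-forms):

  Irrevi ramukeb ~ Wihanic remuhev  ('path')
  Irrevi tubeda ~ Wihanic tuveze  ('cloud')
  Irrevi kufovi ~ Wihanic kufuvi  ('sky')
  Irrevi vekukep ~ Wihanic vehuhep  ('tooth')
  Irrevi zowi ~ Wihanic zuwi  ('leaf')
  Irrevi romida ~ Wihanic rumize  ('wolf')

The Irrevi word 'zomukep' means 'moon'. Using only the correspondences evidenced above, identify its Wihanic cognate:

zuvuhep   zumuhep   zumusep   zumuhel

zumuhep

romida ~ rumize — Irrevi o corresponds to Wihanic u after a consonant, before a nasal.
ramukeb ~ remuhev, vekukep ~ vehuhep — Irrevi k corresponds to Wihanic h between vowels (before a front vowel).
Applying these to Irrevi 'zomukep':
  zomukep → zumukep   (o→u after a consonant, before a nasal)
  zumukep → zumuhep   (k→h between vowels (before a front vowel))
So the Wihanic cognate is 'zumuhep'.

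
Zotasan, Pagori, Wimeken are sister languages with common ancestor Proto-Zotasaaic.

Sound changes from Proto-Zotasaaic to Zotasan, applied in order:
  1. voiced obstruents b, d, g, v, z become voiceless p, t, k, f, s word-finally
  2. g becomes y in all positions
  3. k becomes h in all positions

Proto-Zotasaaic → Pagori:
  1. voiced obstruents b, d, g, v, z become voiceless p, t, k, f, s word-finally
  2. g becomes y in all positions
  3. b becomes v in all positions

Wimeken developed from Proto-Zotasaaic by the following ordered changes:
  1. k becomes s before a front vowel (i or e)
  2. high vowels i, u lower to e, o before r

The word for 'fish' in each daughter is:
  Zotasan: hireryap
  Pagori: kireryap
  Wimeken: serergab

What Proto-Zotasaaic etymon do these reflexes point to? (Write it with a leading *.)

*kirergab

Position 8: Zotasan has p, Pagori has p, Wimeken has b. Wimeken preserves b here (none of its changes turn any other segment into b), so the proto-segment is *b.
Position 2: Zotasan has i, Pagori has i, Wimeken has e. Zotasan preserves i here (none of its changes turn any other segment into i), so the proto-segment is *i.
Verify the candidate proto-form against each daughter:
Zotasan: *kirergab
  kirergab → kirergap   [final devoicing]
  kirergap → kireryap   [unconditioned shift]
  kireryap → hireryap   [unconditioned shift]
  giving Zotasan hireryap.
Pagori: *kirergab > kirergap > kireryap  (by final devoicing, unconditioned shift)
Wimeken: *kirergab
  kirergab → sirergab   [palatalisation]
  sirergab → serergab   [pre-rhotic lowering]
  giving Wimeken serergab.
*kirergab is the unique common source.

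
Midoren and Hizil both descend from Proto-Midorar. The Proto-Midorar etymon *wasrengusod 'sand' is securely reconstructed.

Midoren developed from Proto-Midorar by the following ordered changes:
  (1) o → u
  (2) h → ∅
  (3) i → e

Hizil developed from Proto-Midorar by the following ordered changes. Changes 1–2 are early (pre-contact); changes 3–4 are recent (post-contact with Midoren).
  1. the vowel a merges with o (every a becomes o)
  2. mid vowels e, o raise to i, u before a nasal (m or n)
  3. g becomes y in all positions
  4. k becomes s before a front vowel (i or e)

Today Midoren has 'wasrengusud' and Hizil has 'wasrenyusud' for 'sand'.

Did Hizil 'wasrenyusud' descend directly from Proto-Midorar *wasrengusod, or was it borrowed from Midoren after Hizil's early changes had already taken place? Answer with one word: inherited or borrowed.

borrowed

If inherited, *wasrengusod would pass through all of Hizil's changes:
Hizil: *wasrengusod
  wasrengusod → wosrengusod   [vowel merger]
  wosrengusod → wosringusod   [pre-nasal raising]
  wosringusod → wosrinyusod   [unconditioned shift]
  wosrinyusod (rule 4 does not apply)
  giving Hizil wosrinyusod.
If borrowed from Midoren 'wasrengusud' after the early changes, it would undergo only the recent ones:
  rule 3 (unconditioned shift): wasrengusud → wasrenyusud
  rule 4 (palatalisation): no change (wasrenyusud)
  ⇒ as a loan: wasrenyusud
Hizil 'wasrenyusud' matches the loan outcome 'wasrenyusud', not the inherited 'wosrinyusod' — it skipped the early Hizil changes, so it was borrowed from Midoren.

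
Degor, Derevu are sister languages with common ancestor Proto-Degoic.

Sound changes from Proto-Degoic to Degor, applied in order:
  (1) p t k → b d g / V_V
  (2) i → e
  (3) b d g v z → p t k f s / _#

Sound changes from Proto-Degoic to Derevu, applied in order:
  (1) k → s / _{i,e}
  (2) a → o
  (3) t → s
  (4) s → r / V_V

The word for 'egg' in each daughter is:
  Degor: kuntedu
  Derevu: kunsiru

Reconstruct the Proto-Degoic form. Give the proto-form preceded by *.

*kuntitu

Position 6: Degor has d, Derevu has r. Taking the neighbouring segments as reconstructed: Degor d could go back to *t or *d; Derevu r could go back to *t or *s or *r — the one source consistent with every daughter is *t.
Position 5: Degor has e, Derevu has i. Derevu preserves i here (none of its changes turn any other segment into i), so the proto-segment is *i.
Verify the candidate proto-form against each daughter:
Degor: *kuntitu > kuntidu > kuntedu  (by intervocalic voicing, vowel merger)
Derevu: *kuntitu > kunsisu > kunsiru  (by unconditioned shift, rhotacism)
Only *kuntitu yields all of Degor kuntedu, Derevu kunsiru.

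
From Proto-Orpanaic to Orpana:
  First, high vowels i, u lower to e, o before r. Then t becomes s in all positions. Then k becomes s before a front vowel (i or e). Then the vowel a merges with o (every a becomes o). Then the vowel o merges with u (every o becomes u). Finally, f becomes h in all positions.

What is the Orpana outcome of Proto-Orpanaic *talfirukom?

Orpana: *talfirukom
  talfirukom → talferukom   [pre-rhotic lowering]
  talferukom → salferukom   [unconditioned shift]
  salferukom (rule 3 does not apply)
  salferukom → solferukom   [vowel merger]
  solferukom → sulferukum   [vowel merger]
  sulferukum → sulherukum   [unconditioned shift]
  giving Orpana sulherukum.

sulherukum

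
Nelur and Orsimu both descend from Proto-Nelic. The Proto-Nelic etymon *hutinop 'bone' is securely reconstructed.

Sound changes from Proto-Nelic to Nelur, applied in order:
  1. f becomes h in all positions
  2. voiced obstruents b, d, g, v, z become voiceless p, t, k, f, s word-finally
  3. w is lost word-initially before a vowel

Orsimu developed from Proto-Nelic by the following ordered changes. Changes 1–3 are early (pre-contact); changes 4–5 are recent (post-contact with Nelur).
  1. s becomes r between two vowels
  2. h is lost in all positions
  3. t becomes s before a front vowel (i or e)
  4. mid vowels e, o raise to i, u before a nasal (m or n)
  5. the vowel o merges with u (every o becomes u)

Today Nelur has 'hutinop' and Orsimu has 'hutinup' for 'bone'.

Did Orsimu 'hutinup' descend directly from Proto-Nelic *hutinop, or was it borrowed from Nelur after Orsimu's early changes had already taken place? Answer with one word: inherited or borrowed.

If inherited, *hutinop would pass through all of Orsimu's changes:
Orsimu: *hutinop
  hutinop (rule 1 does not apply)
  hutinop → utinop   [h-loss]
  utinop → usinop   [palatalisation]
  usinop (rule 4 does not apply)
  usinop → usinup   [vowel merger]
  giving Orsimu usinup.
If borrowed from Nelur 'hutinop' after the early changes, it would undergo only the recent ones:
  rule 4 (pre-nasal raising): no change (hutinop)
  rule 5 (vowel merger): hutinop → hutinup
  ⇒ as a loan: hutinup
Orsimu 'hutinup' matches the loan outcome 'hutinup', not the inherited 'usinup' — it skipped the early Orsimu changes, so it was borrowed from Nelur.

borrowed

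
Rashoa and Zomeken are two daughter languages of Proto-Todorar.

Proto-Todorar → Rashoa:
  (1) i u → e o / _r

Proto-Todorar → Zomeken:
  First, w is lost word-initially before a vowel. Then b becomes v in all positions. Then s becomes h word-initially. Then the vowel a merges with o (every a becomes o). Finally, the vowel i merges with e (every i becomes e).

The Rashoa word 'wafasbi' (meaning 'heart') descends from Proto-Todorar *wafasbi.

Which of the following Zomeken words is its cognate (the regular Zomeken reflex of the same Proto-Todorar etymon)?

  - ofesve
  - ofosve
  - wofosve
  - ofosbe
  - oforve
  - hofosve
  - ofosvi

Zomeken: *wafasbi > afasbi > afasvi > ofosvi > ofosve  (by glide loss, unconditioned shift, vowel merger, vowel merger)
Among the options, 'ofosve' alone shows every Zomeken change applied in order.

ofosve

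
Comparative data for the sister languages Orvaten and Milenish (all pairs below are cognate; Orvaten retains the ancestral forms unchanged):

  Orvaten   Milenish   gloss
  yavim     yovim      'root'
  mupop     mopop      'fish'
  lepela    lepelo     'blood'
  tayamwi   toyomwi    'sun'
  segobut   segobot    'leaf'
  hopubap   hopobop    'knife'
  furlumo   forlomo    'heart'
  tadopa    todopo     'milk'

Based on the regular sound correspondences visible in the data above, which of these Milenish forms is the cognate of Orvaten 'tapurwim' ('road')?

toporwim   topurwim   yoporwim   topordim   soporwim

hopubap ~ hopobop — Orvaten a corresponds to Milenish o after a consonant, before a labial obstruent.
furlumo ~ forlomo — Orvaten u corresponds to Milenish o after a consonant, before r.
Applying these to Orvaten 'tapurwim':
  tapurwim → topurwim   (a→o after a consonant, before a labial obstruent)
  topurwim → toporwim   (u→o after a consonant, before r)
So the Milenish cognate is 'toporwim'.

toporwim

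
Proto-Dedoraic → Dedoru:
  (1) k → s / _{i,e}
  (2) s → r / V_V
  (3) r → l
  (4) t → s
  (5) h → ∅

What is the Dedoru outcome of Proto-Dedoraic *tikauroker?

Dedoru: *tikauroker > tikauroser > tikaurorer > tikaulolel > sikaulolel  (by palatalisation, rhotacism, unconditioned shift, unconditioned shift)

sikaulolel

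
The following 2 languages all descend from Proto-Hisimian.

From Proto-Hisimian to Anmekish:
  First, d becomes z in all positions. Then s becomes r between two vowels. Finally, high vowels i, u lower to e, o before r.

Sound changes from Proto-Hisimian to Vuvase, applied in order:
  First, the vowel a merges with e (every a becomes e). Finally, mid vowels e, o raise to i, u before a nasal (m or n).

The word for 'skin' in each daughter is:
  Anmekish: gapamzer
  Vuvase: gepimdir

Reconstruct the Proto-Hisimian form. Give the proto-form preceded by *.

Position 6: Anmekish has z, Vuvase has d. Vuvase preserves d here (none of its changes turn any other segment into d), so the proto-segment is *d.
Position 7: Anmekish has e, Vuvase has i. Taking the neighbouring segments as reconstructed: Anmekish e could go back to *e or *i; Vuvase i can only go back to *i — the one source consistent with every daughter is *i.
Continuing position by position gives *gapamdir; check it forward:
Anmekish: *gapamdir > gapamzir > gapamzer  (by unconditioned shift, pre-rhotic lowering)
Vuvase: *gapamdir > gepemdir > gepimdir  (by vowel merger, pre-nasal raising)
Only *gapamdir yields all of Anmekish gapamzer, Vuvase gepimdir.

*gapamdir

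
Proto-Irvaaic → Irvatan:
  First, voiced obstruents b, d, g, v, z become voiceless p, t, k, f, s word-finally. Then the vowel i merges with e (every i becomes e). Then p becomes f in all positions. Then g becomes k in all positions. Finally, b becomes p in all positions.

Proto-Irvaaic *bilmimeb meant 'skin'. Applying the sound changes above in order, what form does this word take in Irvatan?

Irvatan: *bilmimeb
  bilmimeb → bilmimep   [final devoicing]
  bilmimep → belmemep   [vowel merger]
  belmemep → belmemef   [unconditioned shift]
  belmemef (rule 4 does not apply)
  belmemef → pelmemef   [unconditioned shift]
  giving Irvatan pelmemef.

pelmemef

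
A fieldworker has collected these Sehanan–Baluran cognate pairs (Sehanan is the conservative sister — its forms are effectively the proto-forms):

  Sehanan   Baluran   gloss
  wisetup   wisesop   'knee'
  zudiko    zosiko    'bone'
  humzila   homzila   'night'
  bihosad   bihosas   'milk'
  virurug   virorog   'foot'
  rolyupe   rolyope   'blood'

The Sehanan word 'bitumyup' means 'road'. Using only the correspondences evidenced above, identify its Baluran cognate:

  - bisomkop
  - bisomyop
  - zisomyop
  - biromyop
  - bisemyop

wisetup ~ wisesop — Sehanan t corresponds to Baluran s between vowels (before a back vowel).
humzila ~ homzila — Sehanan u corresponds to Baluran o after a consonant, before a nasal.
wisetup ~ wisesop, rolyupe ~ rolyope — Sehanan u corresponds to Baluran o after a consonant, before a labial obstruent.
Applying these to Sehanan 'bitumyup':
  bitumyup → bisumyup   (t→s between vowels (before a back vowel))
  bisumyup → bisomyup   (u→o after a consonant, before a nasal)
  bisomyup → bisomyop   (u→o after a consonant, before a labial obstruent)
So the Baluran cognate is 'bisomyop'.

bisomyop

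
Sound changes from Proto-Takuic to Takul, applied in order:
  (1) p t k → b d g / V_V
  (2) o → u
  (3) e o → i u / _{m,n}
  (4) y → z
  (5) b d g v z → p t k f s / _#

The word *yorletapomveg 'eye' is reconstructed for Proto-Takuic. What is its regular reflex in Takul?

Takul: start from *yorletapomveg.
  rule 1 (intervocalic voicing): yorletapomveg → yorledabomveg
  rule 2 (vowel merger): yorledabomveg → yurledabumveg
  rule 3: no change — yurledabumveg
  rule 4 (unconditioned shift): yurledabumveg → zurledabumveg
  rule 5 (final devoicing): zurledabumveg → zurledabumvek
  ⇒ Takul zurledabumvek

zurledabumvek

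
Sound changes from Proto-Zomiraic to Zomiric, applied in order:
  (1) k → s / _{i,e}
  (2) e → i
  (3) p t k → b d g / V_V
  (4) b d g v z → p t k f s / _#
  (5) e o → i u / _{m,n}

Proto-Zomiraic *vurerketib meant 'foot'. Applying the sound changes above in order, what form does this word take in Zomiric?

Zomiric: *vurerketib
  vurerketib → vurersetib   [palatalisation]
  vurersetib → vurirsitib   [vowel merger]
  vurirsitib → vurirsidib   [intervocalic voicing]
  vurirsidib → vurirsidip   [final devoicing]
  vurirsidip (rule 5 does not apply)
  giving Zomiric vurirsidip.

vurirsidip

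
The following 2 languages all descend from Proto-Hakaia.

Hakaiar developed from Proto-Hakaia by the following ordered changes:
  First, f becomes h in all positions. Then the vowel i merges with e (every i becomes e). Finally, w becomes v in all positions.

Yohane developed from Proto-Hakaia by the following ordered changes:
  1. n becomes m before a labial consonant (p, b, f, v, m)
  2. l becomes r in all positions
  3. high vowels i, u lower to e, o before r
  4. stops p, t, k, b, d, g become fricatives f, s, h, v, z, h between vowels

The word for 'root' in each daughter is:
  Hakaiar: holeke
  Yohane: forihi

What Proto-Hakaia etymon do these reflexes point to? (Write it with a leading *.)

*foliki

Position 4: Hakaiar has e, Yohane has i. Yohane preserves i here (none of its changes turn any other segment into i), so the proto-segment is *i.
Position 1: Hakaiar has h, Yohane has f. Taking the neighbouring segments as reconstructed: Hakaiar h could go back to *f or *h; Yohane f can only go back to *f — the one source consistent with every daughter is *f.
This points to *foliki. Verify forward in each daughter:
Hakaiar: *foliki
  foliki → holiki   [unconditioned shift]
  holiki → holeke   [vowel merger]
  holeke (rule 3 does not apply)
  giving Hakaiar holeke.
Yohane: *foliki > foriki > forihi  (by unconditioned shift, intervocalic lenition)
No other proto-form is consistent with every reflex, so the reconstruction is *foliki.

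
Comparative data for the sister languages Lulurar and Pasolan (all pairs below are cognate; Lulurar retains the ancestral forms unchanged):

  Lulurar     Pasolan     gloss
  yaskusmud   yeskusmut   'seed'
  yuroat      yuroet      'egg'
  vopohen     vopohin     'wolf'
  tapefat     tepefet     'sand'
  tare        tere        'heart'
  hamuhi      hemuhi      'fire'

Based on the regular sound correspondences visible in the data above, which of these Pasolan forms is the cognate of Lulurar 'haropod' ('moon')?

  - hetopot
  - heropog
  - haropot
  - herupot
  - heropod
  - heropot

heropot

tare ~ tere — Lulurar a corresponds to Pasolan e after a consonant, before r.
yaskusmud ~ yeskusmut — Lulurar d corresponds to Pasolan t word-finally.
Applying these to Lulurar 'haropod':
  haropod → heropod   (a→e after a consonant, before r)
  heropod → heropot   (d→t word-finally)
So the Pasolan cognate is 'heropot'.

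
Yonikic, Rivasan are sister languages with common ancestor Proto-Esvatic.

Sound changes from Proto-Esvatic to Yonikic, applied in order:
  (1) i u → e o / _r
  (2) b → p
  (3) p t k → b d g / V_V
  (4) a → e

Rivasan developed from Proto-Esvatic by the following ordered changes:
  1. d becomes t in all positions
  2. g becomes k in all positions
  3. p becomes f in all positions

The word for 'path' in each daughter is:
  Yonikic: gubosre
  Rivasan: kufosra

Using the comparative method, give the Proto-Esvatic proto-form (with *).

*guposra

Position 7: Yonikic has e, Rivasan has a. Rivasan preserves a here (none of its changes turn any other segment into a), so the proto-segment is *a.
Position 1: Yonikic has g, Rivasan has k. Taking the neighbouring segments as reconstructed: Yonikic g can only go back to *g; Rivasan k could go back to *k or *g — the one source consistent with every daughter is *g.
Position 3: Yonikic has b, Rivasan has f. Taking the neighbouring segments as reconstructed: Yonikic b could go back to *p or *b; Rivasan f could go back to *p or *f — the one source consistent with every daughter is *p.
This points to *guposra. Verify forward in each daughter:
Yonikic: *guposra
  guposra (rule 1 does not apply)
  guposra (rule 2 does not apply)
  guposra → gubosra   [intervocalic voicing]
  gubosra → gubosre   [vowel merger]
  giving Yonikic gubosre.
Rivasan: *guposra > kuposra > kufosra  (by unconditioned shift, unconditioned shift)
*guposra is the unique common source.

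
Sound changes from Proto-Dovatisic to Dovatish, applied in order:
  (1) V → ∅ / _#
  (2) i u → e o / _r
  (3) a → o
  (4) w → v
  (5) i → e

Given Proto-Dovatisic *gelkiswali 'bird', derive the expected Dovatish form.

Dovatish: start from *gelkiswali.
  rule 1 (apocope): gelkiswali → gelkiswal
  rule 2: no change — gelkiswal
  rule 3 (vowel merger): gelkiswal → gelkiswol
  rule 4 (unconditioned shift): gelkiswol → gelkisvol
  rule 5 (vowel merger): gelkisvol → gelkesvol
  ⇒ Dovatish gelkesvol

gelkesvol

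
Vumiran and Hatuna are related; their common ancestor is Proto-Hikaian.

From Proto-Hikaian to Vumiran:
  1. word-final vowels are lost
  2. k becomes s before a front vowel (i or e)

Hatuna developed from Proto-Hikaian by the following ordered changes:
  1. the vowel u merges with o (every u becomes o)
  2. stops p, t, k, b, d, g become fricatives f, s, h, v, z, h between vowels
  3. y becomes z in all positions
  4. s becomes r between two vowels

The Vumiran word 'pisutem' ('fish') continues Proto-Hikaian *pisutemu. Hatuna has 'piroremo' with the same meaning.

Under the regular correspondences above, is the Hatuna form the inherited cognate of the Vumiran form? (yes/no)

Derive the expected Hatuna reflex of *pisutemu:
Hatuna: *pisutemu
  pisutemu → pisotemo   [vowel merger]
  pisotemo → pisosemo   [intervocalic lenition]
  pisosemo (rule 3 does not apply)
  pisosemo → piroremo   [rhotacism]
  giving Hatuna piroremo.
Hatuna 'piroremo' matches the regular reflex exactly, so the pair is cognate.

yes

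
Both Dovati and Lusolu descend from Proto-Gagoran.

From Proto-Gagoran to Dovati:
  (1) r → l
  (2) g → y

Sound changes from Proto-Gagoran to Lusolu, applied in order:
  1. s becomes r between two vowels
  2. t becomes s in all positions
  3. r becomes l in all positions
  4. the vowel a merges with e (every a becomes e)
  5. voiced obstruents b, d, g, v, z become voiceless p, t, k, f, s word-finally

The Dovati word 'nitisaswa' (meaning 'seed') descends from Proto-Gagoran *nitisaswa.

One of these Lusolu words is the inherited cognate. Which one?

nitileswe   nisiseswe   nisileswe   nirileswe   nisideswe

nisileswe

Lusolu: start from *nitisaswa.
  rule 1 (rhotacism): nitisaswa → nitiraswa
  rule 2 (unconditioned shift): nitiraswa → nisiraswa
  rule 3 (unconditioned shift): nisiraswa → nisilaswa
  rule 4 (vowel merger): nisilaswa → nisileswe
  rule 5: no change — nisileswe
  ⇒ Lusolu nisileswe
Only 'nisileswe' matches the regular Lusolu development of *nitisaswa.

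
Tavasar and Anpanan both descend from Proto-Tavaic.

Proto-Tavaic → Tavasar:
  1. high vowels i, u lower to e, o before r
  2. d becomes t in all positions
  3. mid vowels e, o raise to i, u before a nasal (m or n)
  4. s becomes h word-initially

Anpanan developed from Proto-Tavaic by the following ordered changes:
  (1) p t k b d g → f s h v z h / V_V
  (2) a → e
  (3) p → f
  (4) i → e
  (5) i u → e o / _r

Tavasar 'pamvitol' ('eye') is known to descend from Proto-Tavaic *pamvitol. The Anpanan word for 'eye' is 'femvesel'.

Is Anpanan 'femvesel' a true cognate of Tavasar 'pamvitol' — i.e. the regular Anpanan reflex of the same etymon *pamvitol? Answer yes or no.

Derive the expected Anpanan reflex of *pamvitol:
Anpanan: start from *pamvitol.
  rule 1 (intervocalic lenition): pamvitol → pamvisol
  rule 2 (vowel merger): pamvisol → pemvisol
  rule 3 (unconditioned shift): pemvisol → femvisol
  rule 4 (vowel merger): femvisol → femvesol
  rule 5: no change — femvesol
  ⇒ Anpanan femvesol
The regular Anpanan reflex would be 'femvesol', but the attested form is 'femvesel'. The correspondence is irregular, so they are not cognates (the Anpanan form has a different source).

no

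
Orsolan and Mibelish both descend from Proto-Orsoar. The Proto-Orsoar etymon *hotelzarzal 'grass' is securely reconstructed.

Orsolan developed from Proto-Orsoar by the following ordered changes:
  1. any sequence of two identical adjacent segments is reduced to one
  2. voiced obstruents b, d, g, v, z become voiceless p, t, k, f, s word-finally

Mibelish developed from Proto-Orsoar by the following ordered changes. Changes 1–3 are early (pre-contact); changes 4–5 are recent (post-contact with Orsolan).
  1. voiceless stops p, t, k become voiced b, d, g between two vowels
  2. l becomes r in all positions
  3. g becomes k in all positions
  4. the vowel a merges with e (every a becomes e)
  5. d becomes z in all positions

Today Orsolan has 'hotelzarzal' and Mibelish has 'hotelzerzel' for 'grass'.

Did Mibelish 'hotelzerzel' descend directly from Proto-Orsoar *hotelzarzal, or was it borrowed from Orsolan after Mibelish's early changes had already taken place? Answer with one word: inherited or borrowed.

borrowed

If inherited, *hotelzarzal would pass through all of Mibelish's changes:
Mibelish: *hotelzarzal > hodelzarzal > hoderzarzar > hoderzerzer > hozerzerzer  (by intervocalic voicing, unconditioned shift, vowel merger, unconditioned shift)
If borrowed from Orsolan 'hotelzarzal' after the early changes, it would undergo only the recent ones:
  rule 4 (vowel merger): hotelzarzal → hotelzerzel
  rule 5 (unconditioned shift): no change (hotelzerzel)
  ⇒ as a loan: hotelzerzel
Mibelish 'hotelzerzel' matches the loan outcome 'hotelzerzel', not the inherited 'hozerzerzer' — it skipped the early Mibelish changes, so it was borrowed from Orsolan.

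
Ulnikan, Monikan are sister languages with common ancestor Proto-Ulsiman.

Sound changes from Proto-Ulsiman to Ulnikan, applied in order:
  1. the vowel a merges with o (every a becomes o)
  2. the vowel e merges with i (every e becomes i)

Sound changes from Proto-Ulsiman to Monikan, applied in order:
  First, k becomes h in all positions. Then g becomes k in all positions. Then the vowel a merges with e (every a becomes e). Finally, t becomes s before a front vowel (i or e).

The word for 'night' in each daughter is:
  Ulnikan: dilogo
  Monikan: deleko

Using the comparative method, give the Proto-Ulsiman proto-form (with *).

Position 4: Ulnikan has o, Monikan has e. Taking the neighbouring segments as reconstructed: Ulnikan o could go back to *a or *o; Monikan e could go back to *a or *e — the one source consistent with every daughter is *a.
Position 2: Ulnikan has i, Monikan has e. Taking the neighbouring segments as reconstructed: Ulnikan i could go back to *e or *i; Monikan e could go back to *a or *e — the one source consistent with every daughter is *e.
This points to *delago. Verify forward in each daughter:
Ulnikan: *delago
  delago → delogo   [vowel merger]
  delogo → dilogo   [vowel merger]
  giving Ulnikan dilogo.
Monikan: *delago > delako > deleko  (by unconditioned shift, vowel merger)
Only *delago yields all of Ulnikan dilogo, Monikan deleko.

*delago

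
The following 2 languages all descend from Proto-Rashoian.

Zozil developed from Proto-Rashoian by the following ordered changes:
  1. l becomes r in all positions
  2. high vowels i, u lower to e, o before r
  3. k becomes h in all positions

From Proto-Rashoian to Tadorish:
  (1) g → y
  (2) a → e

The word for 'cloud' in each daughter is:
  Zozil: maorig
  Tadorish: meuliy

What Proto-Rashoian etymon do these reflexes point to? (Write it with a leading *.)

Position 3: Zozil has o, Tadorish has u. Tadorish preserves u here (none of its changes turn any other segment into u), so the proto-segment is *u.
Position 6: Zozil has g, Tadorish has y. Zozil preserves g here (none of its changes turn any other segment into g), so the proto-segment is *g.
Verify the candidate proto-form against each daughter:
Zozil: start from *maulig.
  rule 1 (unconditioned shift): maulig → maurig
  rule 2 (pre-rhotic lowering): maurig → maorig
  rule 3: no change — maorig
  ⇒ Zozil maorig
Tadorish: *maulig
  maulig → mauliy   [unconditioned shift]
  mauliy → meuliy   [vowel merger]
  giving Tadorish meuliy.
No other proto-form is consistent with every reflex, so the reconstruction is *maulig.

*maulig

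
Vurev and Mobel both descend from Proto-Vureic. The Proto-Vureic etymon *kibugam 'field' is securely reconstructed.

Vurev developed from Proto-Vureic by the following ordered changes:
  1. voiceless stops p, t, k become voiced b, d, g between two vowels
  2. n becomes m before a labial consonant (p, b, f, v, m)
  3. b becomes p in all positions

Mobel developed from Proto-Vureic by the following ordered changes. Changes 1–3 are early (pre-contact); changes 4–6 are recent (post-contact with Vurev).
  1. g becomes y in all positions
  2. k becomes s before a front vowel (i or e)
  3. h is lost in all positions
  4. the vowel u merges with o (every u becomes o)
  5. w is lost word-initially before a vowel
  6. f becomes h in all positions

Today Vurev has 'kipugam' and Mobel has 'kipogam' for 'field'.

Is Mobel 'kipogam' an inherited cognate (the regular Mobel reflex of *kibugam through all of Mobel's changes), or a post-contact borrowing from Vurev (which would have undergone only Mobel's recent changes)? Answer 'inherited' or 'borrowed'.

If inherited, *kibugam would pass through all of Mobel's changes:
Mobel: start from *kibugam.
  rule 1 (unconditioned shift): kibugam → kibuyam
  rule 2 (palatalisation): kibuyam → sibuyam
  rule 3: no change — sibuyam
  rule 4 (vowel merger): sibuyam → siboyam
  rule 5: no change — siboyam
  rule 6: no change — siboyam
  ⇒ Mobel siboyam
If borrowed from Vurev 'kipugam' after the early changes, it would undergo only the recent ones:
  rule 4 (vowel merger): kipugam → kipogam
  rule 5 (glide loss): no change (kipogam)
  rule 6 (unconditioned shift): no change (kipogam)
  ⇒ as a loan: kipogam
Mobel 'kipogam' matches the loan outcome 'kipogam', not the inherited 'siboyam' — it skipped the early Mobel changes, so it was borrowed from Vurev.

borrowed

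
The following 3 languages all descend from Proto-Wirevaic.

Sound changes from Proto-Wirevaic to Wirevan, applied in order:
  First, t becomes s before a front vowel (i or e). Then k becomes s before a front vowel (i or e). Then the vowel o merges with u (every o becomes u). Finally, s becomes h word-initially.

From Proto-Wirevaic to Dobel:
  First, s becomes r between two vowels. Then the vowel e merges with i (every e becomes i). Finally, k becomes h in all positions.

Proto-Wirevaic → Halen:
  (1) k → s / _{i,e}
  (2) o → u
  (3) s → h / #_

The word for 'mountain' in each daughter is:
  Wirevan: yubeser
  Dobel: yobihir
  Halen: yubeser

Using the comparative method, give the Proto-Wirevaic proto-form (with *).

Position 5: Wirevan has s, Dobel has h, Halen has s. Taking the neighbouring segments as reconstructed: Wirevan s could go back to *t or *k or *s; Dobel h could go back to *k or *h; Halen s could go back to *k or *s — the one source consistent with every daughter is *k.
Position 4: Wirevan has e, Dobel has i, Halen has e. Wirevan preserves e here (none of its changes turn any other segment into e), so the proto-segment is *e.
Position 2: Wirevan has u, Dobel has o, Halen has u. Dobel preserves o here (none of its changes turn any other segment into o), so the proto-segment is *o.
Continuing position by position gives *yobeker; check it forward:
Wirevan: *yobeker
  yobeker (rule 1 does not apply)
  yobeker → yobeser   [palatalisation]
  yobeser → yubeser   [vowel merger]
  yubeser (rule 4 does not apply)
  giving Wirevan yubeser.
Dobel: start from *yobeker.
  rule 1: no change — yobeker
  rule 2 (vowel merger): yobeker → yobikir
  rule 3 (unconditioned shift): yobikir → yobihir
  ⇒ Dobel yobihir
Halen: *yobeker > yobeser > yubeser  (by palatalisation, vowel merger)
No other proto-form is consistent with every reflex, so the reconstruction is *yobeker.

*yobeker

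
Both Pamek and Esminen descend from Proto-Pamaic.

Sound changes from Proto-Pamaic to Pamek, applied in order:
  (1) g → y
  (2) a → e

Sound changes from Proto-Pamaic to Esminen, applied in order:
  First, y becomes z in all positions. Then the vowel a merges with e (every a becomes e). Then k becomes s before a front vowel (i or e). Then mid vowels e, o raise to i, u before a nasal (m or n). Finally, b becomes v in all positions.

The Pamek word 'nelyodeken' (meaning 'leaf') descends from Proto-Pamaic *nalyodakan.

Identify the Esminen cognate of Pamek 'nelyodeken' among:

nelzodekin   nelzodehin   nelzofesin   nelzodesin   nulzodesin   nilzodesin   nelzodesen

nelzodesin

Esminen: start from *nalyodakan.
  rule 1 (unconditioned shift): nalyodakan → nalzodakan
  rule 2 (vowel merger): nalzodakan → nelzodeken
  rule 3 (palatalisation): nelzodeken → nelzodesen
  rule 4 (pre-nasal raising): nelzodesen → nelzodesin
  rule 5: no change — nelzodesin
  ⇒ Esminen nelzodesin
Only 'nelzodesin' matches the regular Esminen development of *nalyodakan.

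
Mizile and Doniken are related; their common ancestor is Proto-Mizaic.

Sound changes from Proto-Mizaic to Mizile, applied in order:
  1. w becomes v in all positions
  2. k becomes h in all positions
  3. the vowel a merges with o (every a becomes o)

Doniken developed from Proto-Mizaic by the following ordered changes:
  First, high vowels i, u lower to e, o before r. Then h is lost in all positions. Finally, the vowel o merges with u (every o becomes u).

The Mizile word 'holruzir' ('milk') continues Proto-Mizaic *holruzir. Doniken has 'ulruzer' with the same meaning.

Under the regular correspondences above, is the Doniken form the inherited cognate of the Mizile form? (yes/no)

Derive the expected Doniken reflex of *holruzir:
Doniken: *holruzir > holruzer > olruzer > ulruzer  (by pre-rhotic lowering, h-loss, vowel merger)
Doniken 'ulruzer' matches the regular reflex exactly, so the pair is cognate.

yes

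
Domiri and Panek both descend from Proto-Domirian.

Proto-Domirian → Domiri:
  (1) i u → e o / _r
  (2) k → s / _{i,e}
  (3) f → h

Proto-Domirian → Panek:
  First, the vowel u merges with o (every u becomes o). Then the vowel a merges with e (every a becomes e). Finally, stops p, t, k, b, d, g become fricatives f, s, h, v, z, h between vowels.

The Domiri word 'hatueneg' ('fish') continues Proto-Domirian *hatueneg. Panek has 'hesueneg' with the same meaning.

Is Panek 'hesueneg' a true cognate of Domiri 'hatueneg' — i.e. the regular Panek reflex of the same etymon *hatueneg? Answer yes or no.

no

Derive the expected Panek reflex of *hatueneg:
Panek: *hatueneg
  hatueneg → hatoeneg   [vowel merger]
  hatoeneg → hetoeneg   [vowel merger]
  hetoeneg → hesoeneg   [intervocalic lenition]
  giving Panek hesoeneg.
The regular Panek reflex would be 'hesoeneg', but the attested form is 'hesueneg'. The correspondence is irregular, so they are not cognates (the Panek form has a different source).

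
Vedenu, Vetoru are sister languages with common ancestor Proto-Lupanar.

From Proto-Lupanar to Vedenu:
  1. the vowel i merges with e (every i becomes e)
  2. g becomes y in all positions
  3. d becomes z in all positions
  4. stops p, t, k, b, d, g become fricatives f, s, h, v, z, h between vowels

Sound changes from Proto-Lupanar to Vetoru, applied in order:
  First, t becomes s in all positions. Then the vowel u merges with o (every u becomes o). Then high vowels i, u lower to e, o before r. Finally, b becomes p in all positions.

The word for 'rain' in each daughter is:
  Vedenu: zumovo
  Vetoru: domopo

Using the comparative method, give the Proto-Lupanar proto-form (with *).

*dumobo

Position 1: Vedenu has z, Vetoru has d. Vetoru preserves d here (none of its changes turn any other segment into d), so the proto-segment is *d.
Position 2: Vedenu has u, Vetoru has o. Vedenu preserves u here (none of its changes turn any other segment into u), so the proto-segment is *u.
This points to *dumobo. Verify forward in each daughter:
Vedenu: *dumobo
  dumobo (rule 1 does not apply)
  dumobo (rule 2 does not apply)
  dumobo → zumobo   [unconditioned shift]
  zumobo → zumovo   [intervocalic lenition]
  giving Vedenu zumovo.
Vetoru: *dumobo
  dumobo (rule 1 does not apply)
  dumobo → domobo   [vowel merger]
  domobo (rule 3 does not apply)
  domobo → domopo   [unconditioned shift]
  giving Vetoru domopo.
*dumobo is the unique common source.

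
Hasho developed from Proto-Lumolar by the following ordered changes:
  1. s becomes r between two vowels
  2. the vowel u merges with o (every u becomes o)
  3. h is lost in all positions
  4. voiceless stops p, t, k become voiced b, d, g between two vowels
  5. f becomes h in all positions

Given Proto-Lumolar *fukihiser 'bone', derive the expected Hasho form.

hogiirer

Hasho: *fukihiser
  fukihiser → fukihirer   [rhotacism]
  fukihirer → fokihirer   [vowel merger]
  fokihirer → fokiirer   [h-loss]
  fokiirer → fogiirer   [intervocalic voicing]
  fogiirer → hogiirer   [unconditioned shift]
  giving Hasho hogiirer.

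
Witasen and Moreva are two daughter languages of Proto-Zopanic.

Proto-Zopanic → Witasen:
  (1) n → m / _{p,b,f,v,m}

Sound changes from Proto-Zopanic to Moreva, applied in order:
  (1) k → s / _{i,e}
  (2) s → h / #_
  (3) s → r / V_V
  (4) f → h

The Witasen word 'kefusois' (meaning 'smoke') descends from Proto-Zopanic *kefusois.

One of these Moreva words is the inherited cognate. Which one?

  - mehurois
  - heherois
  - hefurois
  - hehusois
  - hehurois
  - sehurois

hehurois

Moreva: *kefusois
  kefusois → sefusois   [palatalisation]
  sefusois → hefusois   [debuccalisation]
  hefusois → hefurois   [rhotacism]
  hefurois → hehurois   [unconditioned shift]
  giving Moreva hehurois.
The other candidates each miss or misapply at least one Moreva change.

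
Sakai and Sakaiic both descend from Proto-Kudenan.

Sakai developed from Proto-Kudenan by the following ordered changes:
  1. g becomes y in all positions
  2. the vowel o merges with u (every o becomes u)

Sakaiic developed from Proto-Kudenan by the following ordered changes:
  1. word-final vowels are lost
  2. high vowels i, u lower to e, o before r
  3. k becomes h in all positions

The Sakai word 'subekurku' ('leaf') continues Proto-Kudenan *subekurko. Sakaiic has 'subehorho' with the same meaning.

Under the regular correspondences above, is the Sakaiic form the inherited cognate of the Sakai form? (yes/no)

Derive the expected Sakaiic reflex of *subekurko:
Sakaiic: start from *subekurko.
  rule 1 (apocope): subekurko → subekurk
  rule 2 (pre-rhotic lowering): subekurk → subekork
  rule 3 (unconditioned shift): subekork → subehorh
  ⇒ Sakaiic subehorh
The regular Sakaiic reflex would be 'subehorh', but the attested form is 'subehorho'. The correspondence is irregular, so they are not cognates (the Sakaiic form has a different source).

no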